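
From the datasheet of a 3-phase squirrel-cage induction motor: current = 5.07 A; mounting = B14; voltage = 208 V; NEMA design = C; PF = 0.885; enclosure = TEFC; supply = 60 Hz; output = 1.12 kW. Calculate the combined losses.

496 W

P_in = √3·V·I·cosφ = 1.732×208×5.07×0.885 = 1616 W
P_out = 1120 W
Losses = P_in − P_out = 1616 − 1120 = 496 W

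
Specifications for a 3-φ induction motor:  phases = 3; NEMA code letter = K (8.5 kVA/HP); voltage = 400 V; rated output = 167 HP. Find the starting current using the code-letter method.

2050 A

S_LR = 8.5 × 167 = 1419.5 kVA
I_LR = S_LR/(√3·V_L) = 1419500/(1.732×400) = 2050 A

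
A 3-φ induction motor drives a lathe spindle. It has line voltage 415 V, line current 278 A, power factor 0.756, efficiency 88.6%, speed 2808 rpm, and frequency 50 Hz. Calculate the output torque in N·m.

455 N·m

P_in = √3·V·I·cosφ = 1.732 × 415 × 278 × 0.756 = 151065 W
P_out = η·P_in = 0.886 × 151065 = 133844 W
n = 2808 rpm
ω = 2π×2808/60 = 294.1 rad/s
τ = P_out/ω = 133844/294.1 = 455 N·m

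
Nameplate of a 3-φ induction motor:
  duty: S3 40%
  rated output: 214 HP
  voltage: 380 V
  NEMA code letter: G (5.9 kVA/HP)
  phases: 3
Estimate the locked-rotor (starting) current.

1920 A

S_LR = 5.9 × 214 = 1262.6 kVA
I_LR = S_LR/(√3·V_L) = 1262600/(1.732×380) = 1920 A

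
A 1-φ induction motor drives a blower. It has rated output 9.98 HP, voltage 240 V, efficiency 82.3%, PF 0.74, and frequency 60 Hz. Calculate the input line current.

P_out = 9.98 × 746 = 7445 W
P_in = P_out / η = 7445 / 0.823 = 9046 W
I = P_in / (V·cosφ) = 9046 / (240 × 0.74) = 50.9 A

50.9 A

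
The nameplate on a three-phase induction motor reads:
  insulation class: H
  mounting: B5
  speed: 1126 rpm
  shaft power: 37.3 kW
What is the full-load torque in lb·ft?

ω = 2π × 1126/60 = 117.9 rad/s
τ = P/ω = 37300/117.9 = 316.4 N·m
In lb·ft: 316.4/1.356 = 233 lb·ft

233 lb·ft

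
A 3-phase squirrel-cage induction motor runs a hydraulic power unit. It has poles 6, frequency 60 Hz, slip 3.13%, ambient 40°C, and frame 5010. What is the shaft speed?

1162 rpm

n_s = 120f/p = 120×60/6 = 1200 rpm
n = n_s(1 − s) = 1200 × (1 − 0.0313) = 1162 rpm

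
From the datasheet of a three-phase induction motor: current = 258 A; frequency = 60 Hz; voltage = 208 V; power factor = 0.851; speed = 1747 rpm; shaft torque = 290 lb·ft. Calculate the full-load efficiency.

90.9 %

τ = 290 lb·ft × 1.356 = 393.2 N·m
ω = 2π × 1747/60 = 182.9 rad/s; P_out = τω = 393.2 × 182.9 = 71916 W
P_in = √3·V_L·I_L·cosφ = 1.732 × 208 × 258 × 0.851 = 79097 W
η = P_out / P_in = 71916 / 79097 = 0.909 = 90.9%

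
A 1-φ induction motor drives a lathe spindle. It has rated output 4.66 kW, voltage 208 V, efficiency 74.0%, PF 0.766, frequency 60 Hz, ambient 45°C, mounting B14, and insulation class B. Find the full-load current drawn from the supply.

39.5 A

P_out = 4.66 kW = 4660 W
P_in = P_out / η = 4660 / 0.740 = 6297 W
I = P_in / (V·cosφ) = 6297 / (208 × 0.766) = 39.5 A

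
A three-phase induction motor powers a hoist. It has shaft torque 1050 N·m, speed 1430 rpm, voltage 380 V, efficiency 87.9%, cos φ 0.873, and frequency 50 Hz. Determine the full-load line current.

311 A

ω = 2π×1430/60 = 149.7 rad/s; P_out = τω = 1050 × 149.7 = 157185 W
P_in = P_out / η = 157185 / 0.879 = 178823 W
I_L = P_in / (√3·V_L·cosφ) = 178823 / (1.732 × 380 × 0.873) = 311 A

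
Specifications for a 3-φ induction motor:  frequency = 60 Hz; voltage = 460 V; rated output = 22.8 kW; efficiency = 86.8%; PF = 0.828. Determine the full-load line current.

P_out = 22.8 kW = 22800 W
P_in = P_out / η = 22800 / 0.868 = 26267 W
I_L = P_in / (√3·V_L·cosφ) = 26267 / (1.732 × 460 × 0.828) = 39.8 A

39.8 A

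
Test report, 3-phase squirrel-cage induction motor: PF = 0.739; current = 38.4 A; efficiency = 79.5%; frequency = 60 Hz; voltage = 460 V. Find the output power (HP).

24.1 HP

P_in = √3·V·I·cosφ = 1.732 × 460 × 38.4 × 0.739 = 22609 W
P_out = η·P_in = 0.795 × 22609 = 17974 W
= 17974/746 = 24.1 HP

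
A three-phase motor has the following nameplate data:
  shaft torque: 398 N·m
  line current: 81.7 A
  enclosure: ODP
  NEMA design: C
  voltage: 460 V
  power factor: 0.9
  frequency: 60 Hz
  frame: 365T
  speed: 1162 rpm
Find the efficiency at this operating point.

82.7 %

ω = 2π × 1162/60 = 121.7 rad/s; P_out = τω = 398 × 121.7 = 48437 W
P_in = √3·V_L·I_L·cosφ = 1.732 × 460 × 81.7 × 0.9 = 58583 W
η = P_out / P_in = 48437 / 58583 = 0.827 = 82.7%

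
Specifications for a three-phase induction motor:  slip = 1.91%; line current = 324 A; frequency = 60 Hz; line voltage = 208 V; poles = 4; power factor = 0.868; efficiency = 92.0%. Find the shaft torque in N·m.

P_in = √3·V·I·cosφ = 1.732 × 208 × 324 × 0.868 = 101316 W
P_out = η·P_in = 0.92 × 101316 = 93211 W
n_s = 120×60/4 = 1800 rpm; n = 1800×(1−0.0191) = 1766 rpm
ω = 2π×1766/60 = 184.9 rad/s
τ = P_out/ω = 93211/184.9 = 504 N·m

504 N·m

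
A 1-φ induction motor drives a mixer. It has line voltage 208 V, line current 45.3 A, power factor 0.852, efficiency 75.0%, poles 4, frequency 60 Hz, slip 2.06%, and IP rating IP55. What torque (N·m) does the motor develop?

32.6 N·m

P_in = V·I·cosφ = 208 × 45.3 × 0.852 = 8028 W
P_out = η·P_in = 0.75 × 8028 = 6021 W
n_s = 120×60/4 = 1800 rpm; n = 1800×(1−0.0206) = 1763 rpm
ω = 2π×1763/60 = 184.6 rad/s
τ = P_out/ω = 6021/184.6 = 32.6 N·m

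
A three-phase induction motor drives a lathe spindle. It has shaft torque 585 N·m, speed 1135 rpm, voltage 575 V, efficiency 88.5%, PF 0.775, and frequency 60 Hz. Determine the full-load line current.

102 A

ω = 2π×1135/60 = 118.9 rad/s; P_out = τω = 585 × 118.9 = 69557 W
P_in = P_out / η = 69557 / 0.885 = 78595 W
I_L = P_in / (√3·V_L·cosφ) = 78595 / (1.732 × 575 × 0.775) = 102 A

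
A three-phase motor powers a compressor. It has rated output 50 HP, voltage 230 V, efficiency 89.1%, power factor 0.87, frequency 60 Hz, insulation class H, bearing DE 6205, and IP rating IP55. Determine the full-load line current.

P_out = 50 × 746 = 37300 W
P_in = P_out / η = 37300 / 0.891 = 41863 W
I_L = P_in / (√3·V_L·cosφ) = 41863 / (1.732 × 230 × 0.87) = 121 A

121 A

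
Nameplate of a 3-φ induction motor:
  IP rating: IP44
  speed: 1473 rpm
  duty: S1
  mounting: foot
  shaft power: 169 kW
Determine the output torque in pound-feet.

ω = 2π × 1473/60 = 154.3 rad/s
τ = P/ω = 169000/154.3 = 1095 N·m
In lb·ft: 1095/1.356 = 808 lb·ft

808 lb·ft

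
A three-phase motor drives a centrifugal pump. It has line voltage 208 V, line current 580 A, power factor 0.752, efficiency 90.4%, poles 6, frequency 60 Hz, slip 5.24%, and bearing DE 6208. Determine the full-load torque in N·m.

P_in = √3·V·I·cosφ = 1.732 × 208 × 580 × 0.752 = 157129 W
P_out = η·P_in = 0.904 × 157129 = 142045 W
n_s = 120×60/6 = 1200 rpm; n = 1200×(1−0.0524) = 1137 rpm
ω = 2π×1137/60 = 119.1 rad/s
τ = P_out/ω = 142045/119.1 = 1190 N·m

1190 N·m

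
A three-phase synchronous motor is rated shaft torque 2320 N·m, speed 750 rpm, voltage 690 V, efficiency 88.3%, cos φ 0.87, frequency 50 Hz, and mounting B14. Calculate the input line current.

198 A

ω = 2π×750/60 = 78.54 rad/s; P_out = τω = 2320 × 78.54 = 182213 W
P_in = P_out / η = 182213 / 0.883 = 206357 W
I_L = P_in / (√3·V_L·cosφ) = 206357 / (1.732 × 690 × 0.87) = 198 A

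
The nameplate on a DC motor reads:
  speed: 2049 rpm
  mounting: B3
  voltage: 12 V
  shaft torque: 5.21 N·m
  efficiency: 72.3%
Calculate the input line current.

129 A

ω = 2π×2049/60 = 214.6 rad/s; P_out = τω = 5.21 × 214.6 = 1118 W
P_in = P_out / η = 1118 / 0.723 = 1546 W
I = P_in / V = 1546 / 12 = 129 A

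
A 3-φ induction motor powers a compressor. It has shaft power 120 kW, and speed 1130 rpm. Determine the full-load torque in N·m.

1010 N·m

ω = 2π × 1130/60 = 118.3 rad/s
τ = P/ω = 120000/118.3 = 1010 N·m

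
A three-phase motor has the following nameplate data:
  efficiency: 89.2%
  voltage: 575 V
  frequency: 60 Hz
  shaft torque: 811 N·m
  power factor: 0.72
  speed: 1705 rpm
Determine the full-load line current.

ω = 2π×1705/60 = 178.5 rad/s; P_out = τω = 811 × 178.5 = 144764 W
P_in = P_out / η = 144764 / 0.892 = 162291 W
I_L = P_in / (√3·V_L·cosφ) = 162291 / (1.732 × 575 × 0.72) = 226 A

226 A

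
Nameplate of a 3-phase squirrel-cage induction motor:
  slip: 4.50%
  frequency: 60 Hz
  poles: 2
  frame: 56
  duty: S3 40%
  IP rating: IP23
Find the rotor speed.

n_s = 120f/p = 120×60/2 = 3600 rpm
n = n_s(1 − s) = 3600 × (1 − 0.045) = 3438 rpm

3438 rpm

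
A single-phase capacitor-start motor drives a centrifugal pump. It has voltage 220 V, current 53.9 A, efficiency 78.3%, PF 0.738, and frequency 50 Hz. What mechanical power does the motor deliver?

P_in = V·I·cosφ = 220 × 53.9 × 0.738 = 8751 W
P_out = η·P_in = 0.783 × 8751 = 6852 W

6.85 kW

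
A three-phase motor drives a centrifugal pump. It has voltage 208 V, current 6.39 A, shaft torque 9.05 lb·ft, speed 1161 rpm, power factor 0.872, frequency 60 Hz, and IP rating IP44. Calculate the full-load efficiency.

τ = 9.05 lb·ft × 1.356 = 12.27 N·m
ω = 2π × 1161/60 = 121.6 rad/s; P_out = τω = 12.27 × 121.6 = 1492 W
P_in = √3·V_L·I_L·cosφ = 1.732 × 208 × 6.39 × 0.872 = 2007 W
η = P_out / P_in = 1492 / 2007 = 0.743 = 74.3%

74.3 %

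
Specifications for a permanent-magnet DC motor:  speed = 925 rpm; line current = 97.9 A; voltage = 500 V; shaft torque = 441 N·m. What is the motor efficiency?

ω = 2π × 925/60 = 96.87 rad/s; P_out = τω = 441 × 96.87 = 42720 W
P_in = V·I = 500 × 97.9 = 48950 W
η = P_out / P_in = 42720 / 48950 = 0.873 = 87.3%

87.3 %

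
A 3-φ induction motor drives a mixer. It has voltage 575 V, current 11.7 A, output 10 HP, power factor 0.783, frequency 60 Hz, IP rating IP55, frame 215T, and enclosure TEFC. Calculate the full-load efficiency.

P_out = 10 × 746 = 7460 W
P_in = √3·V_L·I_L·cosφ = 1.732 × 575 × 11.7 × 0.783 = 9124 W
η = P_out / P_in = 7460 / 9124 = 0.818 = 81.8%

81.8 %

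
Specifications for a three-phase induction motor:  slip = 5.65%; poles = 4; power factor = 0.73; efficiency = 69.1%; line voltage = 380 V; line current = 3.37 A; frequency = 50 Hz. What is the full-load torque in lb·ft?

P_in = √3·V·I·cosφ = 1.732 × 380 × 3.37 × 0.73 = 1619 W
P_out = η·P_in = 0.691 × 1619 = 1119 W
n_s = 120×50/4 = 1500 rpm; n = 1500×(1−0.0565) = 1415 rpm
ω = 2π×1415/60 = 148.2 rad/s
τ = P_out/ω = 1119/148.2 = 7.551 N·m
In lb·ft: 7.551/1.356 = 5.57 lb·ft

5.57 lb·ft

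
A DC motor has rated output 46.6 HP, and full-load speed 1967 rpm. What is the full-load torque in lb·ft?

P_out = 46.6 × 746 = 34764 W
ω = 2π × 1967/60 = 206 rad/s
τ = P_out/ω = 34764/206 = 168.8 N·m
In lb·ft: 168.8/1.356 = 124 lb·ft

124 lb·ft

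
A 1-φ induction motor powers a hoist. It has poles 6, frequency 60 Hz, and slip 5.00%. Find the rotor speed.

1140 rpm

n_s = 120f/p = 120×60/6 = 1200 rpm
n = n_s(1 − s) = 1200 × (1 − 0.05) = 1140 rpm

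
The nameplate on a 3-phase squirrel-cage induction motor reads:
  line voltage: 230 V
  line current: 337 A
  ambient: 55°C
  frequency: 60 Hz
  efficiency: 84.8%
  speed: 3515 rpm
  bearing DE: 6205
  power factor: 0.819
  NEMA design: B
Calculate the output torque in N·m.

253 N·m

P_in = √3·V·I·cosφ = 1.732 × 230 × 337 × 0.819 = 109949 W
P_out = η·P_in = 0.848 × 109949 = 93237 W
n = 3515 rpm
ω = 2π×3515/60 = 368.1 rad/s
τ = P_out/ω = 93237/368.1 = 253 N·m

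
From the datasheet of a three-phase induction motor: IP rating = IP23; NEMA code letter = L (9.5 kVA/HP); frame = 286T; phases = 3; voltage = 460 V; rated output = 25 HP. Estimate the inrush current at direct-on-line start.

S_LR = 9.5 × 25 = 237.5 kVA
I_LR = S_LR/(√3·V_L) = 237500/(1.732×460) = 298 A

298 A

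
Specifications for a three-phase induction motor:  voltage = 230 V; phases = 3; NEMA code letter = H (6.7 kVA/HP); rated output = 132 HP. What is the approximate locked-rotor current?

S_LR = 6.7 × 132 = 884.4 kVA
I_LR = S_LR/(√3·V_L) = 884400/(1.732×230) = 2220 A

2220 A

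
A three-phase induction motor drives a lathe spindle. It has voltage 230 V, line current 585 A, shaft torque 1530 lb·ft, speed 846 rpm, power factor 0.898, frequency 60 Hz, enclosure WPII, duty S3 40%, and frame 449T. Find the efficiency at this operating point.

τ = 1530 lb·ft × 1.356 = 2075 N·m
ω = 2π × 846/60 = 88.59 rad/s; P_out = τω = 2075 × 88.59 = 183824 W
P_in = √3·V_L·I_L·cosφ = 1.732 × 230 × 585 × 0.898 = 209270 W
η = P_out / P_in = 183824 / 209270 = 0.878 = 87.8%

87.8 %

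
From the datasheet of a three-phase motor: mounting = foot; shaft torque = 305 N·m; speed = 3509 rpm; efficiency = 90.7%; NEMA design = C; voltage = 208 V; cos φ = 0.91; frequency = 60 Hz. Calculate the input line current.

ω = 2π×3509/60 = 367.5 rad/s; P_out = τω = 305 × 367.5 = 112088 W
P_in = P_out / η = 112088 / 0.907 = 123581 W
I_L = P_in / (√3·V_L·cosφ) = 123581 / (1.732 × 208 × 0.91) = 377 A

377 A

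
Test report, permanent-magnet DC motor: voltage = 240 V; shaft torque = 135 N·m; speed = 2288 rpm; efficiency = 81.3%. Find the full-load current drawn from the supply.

166 A

ω = 2π×2288/60 = 239.6 rad/s; P_out = τω = 135 × 239.6 = 32346 W
P_in = P_out / η = 32346 / 0.813 = 39786 W
I = P_in / V = 39786 / 240 = 166 A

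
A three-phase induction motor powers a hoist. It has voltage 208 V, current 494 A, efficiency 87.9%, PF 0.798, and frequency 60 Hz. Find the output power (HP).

167 HP

P_in = √3·V·I·cosφ = 1.732 × 208 × 494 × 0.798 = 142017 W
P_out = η·P_in = 0.879 × 142017 = 124833 W
= 124833/746 = 167 HP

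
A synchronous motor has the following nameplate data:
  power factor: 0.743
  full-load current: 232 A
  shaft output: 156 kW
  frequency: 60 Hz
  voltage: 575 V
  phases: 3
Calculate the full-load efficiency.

90.9 %

P_out = 156 kW = 156000 W
P_in = √3·V_L·I_L·cosφ = 1.732 × 575 × 232 × 0.743 = 171669 W
η = P_out / P_in = 156000 / 171669 = 0.909 = 90.9%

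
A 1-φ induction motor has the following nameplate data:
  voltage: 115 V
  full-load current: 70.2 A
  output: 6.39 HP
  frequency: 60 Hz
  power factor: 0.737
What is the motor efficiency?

P_out = 6.39 × 746 = 4767 W
P_in = V·I·cosφ = 115 × 70.2 × 0.737 = 5950 W
η = P_out / P_in = 4767 / 5950 = 0.801 = 80.1%

80.1 %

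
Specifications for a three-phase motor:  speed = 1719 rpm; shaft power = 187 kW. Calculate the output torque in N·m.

ω = 2π × 1719/60 = 180 rad/s
τ = P/ω = 187000/180 = 1040 N·m

1040 N·m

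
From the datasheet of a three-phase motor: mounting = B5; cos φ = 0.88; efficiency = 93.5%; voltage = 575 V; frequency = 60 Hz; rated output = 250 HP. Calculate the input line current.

P_out = 250 × 746 = 186500 W
P_in = P_out / η = 186500 / 0.935 = 199465 W
I_L = P_in / (√3·V_L·cosφ) = 199465 / (1.732 × 575 × 0.88) = 228 A

228 A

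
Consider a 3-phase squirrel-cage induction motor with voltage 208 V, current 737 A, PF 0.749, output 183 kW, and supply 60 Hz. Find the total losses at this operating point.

15.9 kW

P_in = √3·V·I·cosφ = 1.732×208×737×0.749 = 198866 W
P_out = 183000 W
Losses = P_in − P_out = 198866 − 183000 = 15866 W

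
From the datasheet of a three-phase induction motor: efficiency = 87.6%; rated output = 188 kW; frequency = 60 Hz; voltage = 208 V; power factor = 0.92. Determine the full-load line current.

648 A

P_out = 188 kW = 188000 W
P_in = P_out / η = 188000 / 0.876 = 214612 W
I_L = P_in / (√3·V_L·cosφ) = 214612 / (1.732 × 208 × 0.92) = 648 A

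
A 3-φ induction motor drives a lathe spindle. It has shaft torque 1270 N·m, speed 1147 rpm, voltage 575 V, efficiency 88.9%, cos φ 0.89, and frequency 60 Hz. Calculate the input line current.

ω = 2π×1147/60 = 120.1 rad/s; P_out = τω = 1270 × 120.1 = 152527 W
P_in = P_out / η = 152527 / 0.889 = 171571 W
I_L = P_in / (√3·V_L·cosφ) = 171571 / (1.732 × 575 × 0.89) = 194 A

194 A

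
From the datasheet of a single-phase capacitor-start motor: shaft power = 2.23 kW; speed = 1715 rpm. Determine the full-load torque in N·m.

12.4 N·m

ω = 2π × 1715/60 = 179.6 rad/s
τ = P/ω = 2230/179.6 = 12.4 N·m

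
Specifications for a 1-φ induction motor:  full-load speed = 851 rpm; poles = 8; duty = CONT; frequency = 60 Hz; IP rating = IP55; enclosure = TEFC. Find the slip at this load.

5.44 %

n_s = 120f/p = 120×60/8 = 900 rpm
s = (n_s − n)/n_s = (900 − 851)/900 = 0.0544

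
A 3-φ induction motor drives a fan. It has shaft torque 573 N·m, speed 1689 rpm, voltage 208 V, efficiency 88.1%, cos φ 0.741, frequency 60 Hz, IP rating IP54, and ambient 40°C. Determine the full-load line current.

ω = 2π×1689/60 = 176.9 rad/s; P_out = τω = 573 × 176.9 = 101364 W
P_in = P_out / η = 101364 / 0.881 = 115056 W
I_L = P_in / (√3·V_L·cosφ) = 115056 / (1.732 × 208 × 0.741) = 431 A

431 A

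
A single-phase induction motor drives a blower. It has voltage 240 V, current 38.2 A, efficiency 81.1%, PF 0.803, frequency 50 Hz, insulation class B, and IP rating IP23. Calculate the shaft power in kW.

5.97 kW

P_in = V·I·cosφ = 240 × 38.2 × 0.803 = 7362 W
P_out = η·P_in = 0.811 × 7362 = 5971 W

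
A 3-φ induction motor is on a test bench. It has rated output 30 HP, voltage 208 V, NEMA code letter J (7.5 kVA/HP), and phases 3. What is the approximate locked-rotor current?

625 A

S_LR = 7.5 × 30 = 225 kVA
I_LR = S_LR/(√3·V_L) = 225000/(1.732×208) = 625 A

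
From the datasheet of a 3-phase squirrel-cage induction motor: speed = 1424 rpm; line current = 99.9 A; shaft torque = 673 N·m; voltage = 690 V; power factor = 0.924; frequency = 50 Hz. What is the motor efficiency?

91.0 %

ω = 2π × 1424/60 = 149.1 rad/s; P_out = τω = 673 × 149.1 = 100344 W
P_in = √3·V_L·I_L·cosφ = 1.732 × 690 × 99.9 × 0.924 = 110315 W
η = P_out / P_in = 100344 / 110315 = 0.910 = 91.0%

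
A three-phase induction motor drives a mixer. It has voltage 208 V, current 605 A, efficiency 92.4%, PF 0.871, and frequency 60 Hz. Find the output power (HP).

235 HP

P_in = √3·V·I·cosφ = 1.732 × 208 × 605 × 0.871 = 189839 W
P_out = η·P_in = 0.924 × 189839 = 175411 W
= 175411/746 = 235 HP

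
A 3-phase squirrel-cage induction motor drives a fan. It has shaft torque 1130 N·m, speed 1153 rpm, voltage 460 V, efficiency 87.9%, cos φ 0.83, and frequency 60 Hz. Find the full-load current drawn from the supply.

ω = 2π×1153/60 = 120.7 rad/s; P_out = τω = 1130 × 120.7 = 136391 W
P_in = P_out / η = 136391 / 0.879 = 155166 W
I_L = P_in / (√3·V_L·cosφ) = 155166 / (1.732 × 460 × 0.83) = 235 A

235 A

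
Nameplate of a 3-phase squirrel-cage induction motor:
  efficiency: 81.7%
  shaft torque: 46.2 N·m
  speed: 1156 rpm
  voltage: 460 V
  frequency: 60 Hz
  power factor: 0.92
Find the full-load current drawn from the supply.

ω = 2π×1156/60 = 121.1 rad/s; P_out = τω = 46.2 × 121.1 = 5595 W
P_in = P_out / η = 5595 / 0.817 = 6848 W
I_L = P_in / (√3·V_L·cosφ) = 6848 / (1.732 × 460 × 0.92) = 9.34 A

9.34 A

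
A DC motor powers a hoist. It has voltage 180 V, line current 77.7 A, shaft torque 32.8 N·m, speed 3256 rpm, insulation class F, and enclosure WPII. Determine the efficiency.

80.0 %

ω = 2π × 3256/60 = 341 rad/s; P_out = τω = 32.8 × 341 = 11185 W
P_in = V·I = 180 × 77.7 = 13986 W
η = P_out / P_in = 11185 / 13986 = 0.800 = 80.0%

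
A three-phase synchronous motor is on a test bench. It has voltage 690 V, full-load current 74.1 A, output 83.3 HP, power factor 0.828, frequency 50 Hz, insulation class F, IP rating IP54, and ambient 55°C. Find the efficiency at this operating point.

84.7 %

P_out = 83.3 × 746 = 62142 W
P_in = √3·V_L·I_L·cosφ = 1.732 × 690 × 74.1 × 0.828 = 73324 W
η = P_out / P_in = 62142 / 73324 = 0.847 = 84.7%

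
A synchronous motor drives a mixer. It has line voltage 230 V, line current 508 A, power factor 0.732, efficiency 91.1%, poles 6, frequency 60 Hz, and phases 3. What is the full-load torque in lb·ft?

P_in = √3·V·I·cosφ = 1.732 × 230 × 508 × 0.732 = 148133 W
P_out = η·P_in = 0.911 × 148133 = 134949 W
n = n_s = 120×60/6 = 1200 rpm (synchronous)
ω = 2π×1200/60 = 125.7 rad/s
τ = P_out/ω = 134949/125.7 = 1074 N·m
In lb·ft: 1074/1.356 = 792 lb·ft

792 lb·ft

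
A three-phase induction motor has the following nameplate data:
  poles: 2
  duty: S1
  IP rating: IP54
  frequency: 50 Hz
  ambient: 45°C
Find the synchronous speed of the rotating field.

n_s = 120f/p = 120×50/2 = 3000 rpm

3000 rpm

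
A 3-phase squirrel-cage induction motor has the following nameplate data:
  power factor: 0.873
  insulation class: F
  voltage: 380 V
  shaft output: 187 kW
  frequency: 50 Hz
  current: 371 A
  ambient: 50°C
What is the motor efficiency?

P_out = 187 kW = 187000 W
P_in = √3·V_L·I_L·cosφ = 1.732 × 380 × 371 × 0.873 = 213167 W
η = P_out / P_in = 187000 / 213167 = 0.877 = 87.7%

87.7 %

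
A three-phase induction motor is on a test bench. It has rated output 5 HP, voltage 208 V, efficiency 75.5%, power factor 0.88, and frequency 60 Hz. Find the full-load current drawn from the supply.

P_out = 5 × 746 = 3730 W
P_in = P_out / η = 3730 / 0.755 = 4940 W
I_L = P_in / (√3·V_L·cosφ) = 4940 / (1.732 × 208 × 0.88) = 15.6 A

15.6 A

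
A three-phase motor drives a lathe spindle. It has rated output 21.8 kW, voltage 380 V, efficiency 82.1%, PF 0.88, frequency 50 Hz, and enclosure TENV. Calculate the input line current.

45.8 A

P_out = 21.8 kW = 21800 W
P_in = P_out / η = 21800 / 0.821 = 26553 W
I_L = P_in / (√3·V_L·cosφ) = 26553 / (1.732 × 380 × 0.88) = 45.8 A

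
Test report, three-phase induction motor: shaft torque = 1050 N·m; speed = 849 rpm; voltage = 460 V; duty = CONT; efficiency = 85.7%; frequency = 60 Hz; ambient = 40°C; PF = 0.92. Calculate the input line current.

149 A

ω = 2π×849/60 = 88.91 rad/s; P_out = τω = 1050 × 88.91 = 93356 W
P_in = P_out / η = 93356 / 0.857 = 108933 W
I_L = P_in / (√3·V_L·cosφ) = 108933 / (1.732 × 460 × 0.92) = 149 A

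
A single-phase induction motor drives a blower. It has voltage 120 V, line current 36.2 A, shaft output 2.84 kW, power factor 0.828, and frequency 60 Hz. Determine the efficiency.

P_out = 2.84 kW = 2840 W
P_in = V·I·cosφ = 120 × 36.2 × 0.828 = 3597 W
η = P_out / P_in = 2840 / 3597 = 0.790 = 79.0%

79.0 %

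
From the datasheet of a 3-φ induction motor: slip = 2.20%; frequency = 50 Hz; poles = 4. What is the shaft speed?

n_s = 120f/p = 120×50/4 = 1500 rpm
n = n_s(1 − s) = 1500 × (1 − 0.022) = 1467 rpm

1467 rpm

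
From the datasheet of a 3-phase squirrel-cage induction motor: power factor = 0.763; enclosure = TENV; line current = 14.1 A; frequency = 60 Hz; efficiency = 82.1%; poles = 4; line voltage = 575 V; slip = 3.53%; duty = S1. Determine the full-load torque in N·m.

P_in = √3·V·I·cosφ = 1.732 × 575 × 14.1 × 0.763 = 10714 W
P_out = η·P_in = 0.821 × 10714 = 8796 W
n_s = 120×60/4 = 1800 rpm; n = 1800×(1−0.0353) = 1736 rpm
ω = 2π×1736/60 = 181.8 rad/s
τ = P_out/ω = 8796/181.8 = 48.4 N·m

48.4 N·m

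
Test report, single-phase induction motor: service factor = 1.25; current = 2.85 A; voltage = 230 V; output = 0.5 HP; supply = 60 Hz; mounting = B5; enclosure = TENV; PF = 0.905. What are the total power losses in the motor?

220 W

P_in = V·I·cosφ = 230×2.85×0.905 = 593 W
P_out = 0.5×746 = 373 W
Losses = P_in − P_out = 593 − 373 = 220 W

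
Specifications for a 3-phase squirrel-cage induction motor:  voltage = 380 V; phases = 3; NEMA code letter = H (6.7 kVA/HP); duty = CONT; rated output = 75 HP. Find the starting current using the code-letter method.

S_LR = 6.7 × 75 = 502.5 kVA
I_LR = S_LR/(√3·V_L) = 502500/(1.732×380) = 763 A

763 A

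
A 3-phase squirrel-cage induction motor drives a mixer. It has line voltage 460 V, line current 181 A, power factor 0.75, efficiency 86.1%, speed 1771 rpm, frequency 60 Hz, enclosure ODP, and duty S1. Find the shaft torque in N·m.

502 N·m

P_in = √3·V·I·cosφ = 1.732 × 460 × 181 × 0.75 = 108155 W
P_out = η·P_in = 0.861 × 108155 = 93121 W
n = 1771 rpm
ω = 2π×1771/60 = 185.5 rad/s
τ = P_out/ω = 93121/185.5 = 502 N·m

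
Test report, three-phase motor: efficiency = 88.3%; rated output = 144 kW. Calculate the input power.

163 kW

P_out = 144000 W
P_in = P_out/η = 144000/0.883 = 163080 W = 163 kW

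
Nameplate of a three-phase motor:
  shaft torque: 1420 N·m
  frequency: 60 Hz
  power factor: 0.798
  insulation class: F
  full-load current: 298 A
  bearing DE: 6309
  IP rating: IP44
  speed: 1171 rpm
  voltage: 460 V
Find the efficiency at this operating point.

ω = 2π × 1171/60 = 122.6 rad/s; P_out = τω = 1420 × 122.6 = 174092 W
P_in = √3·V_L·I_L·cosφ = 1.732 × 460 × 298 × 0.798 = 189463 W
η = P_out / P_in = 174092 / 189463 = 0.919 = 91.9%

91.9 %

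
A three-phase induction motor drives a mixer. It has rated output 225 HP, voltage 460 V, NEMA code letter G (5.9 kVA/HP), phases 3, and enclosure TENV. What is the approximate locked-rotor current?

S_LR = 5.9 × 225 = 1327.5 kVA
I_LR = S_LR/(√3·V_L) = 1327500/(1.732×460) = 1670 A

1670 A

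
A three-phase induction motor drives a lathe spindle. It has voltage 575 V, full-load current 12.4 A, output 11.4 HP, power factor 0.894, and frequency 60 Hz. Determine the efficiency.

P_out = 11.4 × 746 = 8504 W
P_in = √3·V_L·I_L·cosφ = 1.732 × 575 × 12.4 × 0.894 = 11040 W
η = P_out / P_in = 8504 / 11040 = 0.770 = 77.0%

77.0 %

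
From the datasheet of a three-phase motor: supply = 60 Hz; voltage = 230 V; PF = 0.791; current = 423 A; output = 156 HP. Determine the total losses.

P_in = √3·V·I·cosφ = 1.732×230×423×0.791 = 133288 W
P_out = 156×746 = 116376 W
Losses = P_in − P_out = 133288 − 116376 = 16912 W

16900 W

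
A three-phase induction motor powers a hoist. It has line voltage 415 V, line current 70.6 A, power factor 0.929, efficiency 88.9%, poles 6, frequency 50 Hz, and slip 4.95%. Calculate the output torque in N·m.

421 N·m

P_in = √3·V·I·cosφ = 1.732 × 415 × 70.6 × 0.929 = 47143 W
P_out = η·P_in = 0.889 × 47143 = 41910 W
n_s = 120×50/6 = 1000 rpm; n = 1000×(1−0.0495) = 951 rpm
ω = 2π×951/60 = 99.59 rad/s
τ = P_out/ω = 41910/99.59 = 421 N·m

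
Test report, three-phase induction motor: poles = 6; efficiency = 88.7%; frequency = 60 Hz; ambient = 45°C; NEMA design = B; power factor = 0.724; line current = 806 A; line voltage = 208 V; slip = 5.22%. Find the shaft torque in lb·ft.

P_in = √3·V·I·cosφ = 1.732 × 208 × 806 × 0.724 = 210225 W
P_out = η·P_in = 0.887 × 210225 = 186470 W
n_s = 120×60/6 = 1200 rpm; n = 1200×(1−0.0522) = 1137 rpm
ω = 2π×1137/60 = 119.1 rad/s
τ = P_out/ω = 186470/119.1 = 1566 N·m
In lb·ft: 1566/1.356 = 1150 lb·ft

1150 lb·ft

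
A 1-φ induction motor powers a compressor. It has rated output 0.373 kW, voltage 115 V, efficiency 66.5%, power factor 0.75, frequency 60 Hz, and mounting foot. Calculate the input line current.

P_out = 0.373 kW = 373 W
P_in = P_out / η = 373 / 0.665 = 561 W
I = P_in / (V·cosφ) = 561 / (115 × 0.75) = 6.5 A

6.5 A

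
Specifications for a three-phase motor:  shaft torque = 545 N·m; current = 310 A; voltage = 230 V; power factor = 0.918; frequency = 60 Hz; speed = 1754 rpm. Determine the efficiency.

ω = 2π × 1754/60 = 183.7 rad/s; P_out = τω = 545 × 183.7 = 100117 W
P_in = √3·V_L·I_L·cosφ = 1.732 × 230 × 310 × 0.918 = 113365 W
η = P_out / P_in = 100117 / 113365 = 0.883 = 88.3%

88.3 %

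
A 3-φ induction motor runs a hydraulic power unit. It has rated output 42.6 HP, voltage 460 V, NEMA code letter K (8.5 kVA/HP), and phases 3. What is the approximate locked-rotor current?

S_LR = 8.5 × 42.6 = 362.1 kVA
I_LR = S_LR/(√3·V_L) = 362100/(1.732×460) = 454 A

454 A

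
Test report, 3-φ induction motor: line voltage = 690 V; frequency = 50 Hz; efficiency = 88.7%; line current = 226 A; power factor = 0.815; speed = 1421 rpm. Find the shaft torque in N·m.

1310 N·m

P_in = √3·V·I·cosφ = 1.732 × 690 × 226 × 0.815 = 220122 W
P_out = η·P_in = 0.887 × 220122 = 195248 W
n = 1421 rpm
ω = 2π×1421/60 = 148.8 rad/s
τ = P_out/ω = 195248/148.8 = 1310 N·m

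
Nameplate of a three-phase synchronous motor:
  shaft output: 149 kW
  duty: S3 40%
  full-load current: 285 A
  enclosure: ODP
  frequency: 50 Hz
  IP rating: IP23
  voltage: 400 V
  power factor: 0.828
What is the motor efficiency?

P_out = 149 kW = 149000 W
P_in = √3·V_L·I_L·cosφ = 1.732 × 400 × 285 × 0.828 = 163487 W
η = P_out / P_in = 149000 / 163487 = 0.911 = 91.1%

91.1 %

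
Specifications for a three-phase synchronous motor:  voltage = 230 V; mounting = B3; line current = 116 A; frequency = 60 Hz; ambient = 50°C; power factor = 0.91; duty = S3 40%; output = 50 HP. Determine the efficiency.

P_out = 50 × 746 = 37300 W
P_in = √3·V_L·I_L·cosφ = 1.732 × 230 × 116 × 0.91 = 42051 W
η = P_out / P_in = 37300 / 42051 = 0.887 = 88.7%

88.7 %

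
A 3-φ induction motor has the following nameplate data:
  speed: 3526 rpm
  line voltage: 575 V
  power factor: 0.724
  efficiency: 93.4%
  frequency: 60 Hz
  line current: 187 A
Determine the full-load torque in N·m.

341 N·m

P_in = √3·V·I·cosφ = 1.732 × 575 × 187 × 0.724 = 134833 W
P_out = η·P_in = 0.934 × 134833 = 125934 W
n = 3526 rpm
ω = 2π×3526/60 = 369.2 rad/s
τ = P_out/ω = 125934/369.2 = 341 N·m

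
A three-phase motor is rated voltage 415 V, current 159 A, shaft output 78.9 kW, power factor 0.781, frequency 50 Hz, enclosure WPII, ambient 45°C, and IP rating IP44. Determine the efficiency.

P_out = 78.9 kW = 78900 W
P_in = √3·V_L·I_L·cosφ = 1.732 × 415 × 159 × 0.781 = 89257 W
η = P_out / P_in = 78900 / 89257 = 0.884 = 88.4%

88.4 %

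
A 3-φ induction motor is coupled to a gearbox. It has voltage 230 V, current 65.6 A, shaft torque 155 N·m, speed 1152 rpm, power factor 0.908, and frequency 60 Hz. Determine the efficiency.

78.8 %

ω = 2π × 1152/60 = 120.6 rad/s; P_out = τω = 155 × 120.6 = 18693 W
P_in = √3·V_L·I_L·cosφ = 1.732 × 230 × 65.6 × 0.908 = 23728 W
η = P_out / P_in = 18693 / 23728 = 0.788 = 78.8%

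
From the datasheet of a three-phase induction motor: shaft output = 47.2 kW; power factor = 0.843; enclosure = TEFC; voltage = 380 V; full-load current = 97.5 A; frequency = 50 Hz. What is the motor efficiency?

P_out = 47.2 kW = 47200 W
P_in = √3·V_L·I_L·cosφ = 1.732 × 380 × 97.5 × 0.843 = 54096 W
η = P_out / P_in = 47200 / 54096 = 0.873 = 87.3%

87.3 %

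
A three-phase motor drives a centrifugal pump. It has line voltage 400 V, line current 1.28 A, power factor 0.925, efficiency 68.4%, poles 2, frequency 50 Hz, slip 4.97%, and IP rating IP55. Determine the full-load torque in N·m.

1.88 N·m

P_in = √3·V·I·cosφ = 1.732 × 400 × 1.28 × 0.925 = 820 W
P_out = η·P_in = 0.684 × 820 = 561 W
n_s = 120×50/2 = 3000 rpm; n = 3000×(1−0.0497) = 2851 rpm
ω = 2π×2851/60 = 298.6 rad/s
τ = P_out/ω = 561/298.6 = 1.88 N·m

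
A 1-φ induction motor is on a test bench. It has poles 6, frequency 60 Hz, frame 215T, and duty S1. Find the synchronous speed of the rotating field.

n_s = 120f/p = 120×60/6 = 1200 rpm

1200 rpm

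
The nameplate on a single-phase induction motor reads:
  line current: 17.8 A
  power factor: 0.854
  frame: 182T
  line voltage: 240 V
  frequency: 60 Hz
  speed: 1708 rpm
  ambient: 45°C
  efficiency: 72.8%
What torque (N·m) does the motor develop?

P_in = V·I·cosφ = 240 × 17.8 × 0.854 = 3648 W
P_out = η·P_in = 0.728 × 3648 = 2656 W
n = 1708 rpm
ω = 2π×1708/60 = 178.9 rad/s
τ = P_out/ω = 2656/178.9 = 14.8 N·m

14.8 N·m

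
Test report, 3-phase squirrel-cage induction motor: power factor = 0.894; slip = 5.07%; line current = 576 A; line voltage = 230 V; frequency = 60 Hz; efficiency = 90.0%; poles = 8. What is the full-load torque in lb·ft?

1520 lb·ft

P_in = √3·V·I·cosφ = 1.732 × 230 × 576 × 0.894 = 205133 W
P_out = η·P_in = 0.9 × 205133 = 184620 W
n_s = 120×60/8 = 900 rpm; n = 900×(1−0.0507) = 854 rpm
ω = 2π×854/60 = 89.43 rad/s
τ = P_out/ω = 184620/89.43 = 2064 N·m
In lb·ft: 2064/1.356 = 1520 lb·ft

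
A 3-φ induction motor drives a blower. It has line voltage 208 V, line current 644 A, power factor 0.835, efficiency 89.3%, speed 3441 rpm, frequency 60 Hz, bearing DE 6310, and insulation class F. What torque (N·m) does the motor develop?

480 N·m

P_in = √3·V·I·cosφ = 1.732 × 208 × 644 × 0.835 = 193724 W
P_out = η·P_in = 0.893 × 193724 = 172996 W
n = 3441 rpm
ω = 2π×3441/60 = 360.3 rad/s
τ = P_out/ω = 172996/360.3 = 480 N·m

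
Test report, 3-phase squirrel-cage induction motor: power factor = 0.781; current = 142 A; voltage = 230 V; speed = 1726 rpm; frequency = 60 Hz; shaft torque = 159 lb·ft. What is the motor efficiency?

88.2 %

τ = 159 lb·ft × 1.356 = 215.6 N·m
ω = 2π × 1726/60 = 180.7 rad/s; P_out = τω = 215.6 × 180.7 = 38959 W
P_in = √3·V_L·I_L·cosφ = 1.732 × 230 × 142 × 0.781 = 44179 W
η = P_out / P_in = 38959 / 44179 = 0.882 = 88.2%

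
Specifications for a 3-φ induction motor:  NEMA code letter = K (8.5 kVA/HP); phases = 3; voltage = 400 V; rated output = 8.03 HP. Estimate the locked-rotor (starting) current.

S_LR = 8.5 × 8.03 = 68.255 kVA
I_LR = S_LR/(√3·V_L) = 68255/(1.732×400) = 98.5 A

98.5 A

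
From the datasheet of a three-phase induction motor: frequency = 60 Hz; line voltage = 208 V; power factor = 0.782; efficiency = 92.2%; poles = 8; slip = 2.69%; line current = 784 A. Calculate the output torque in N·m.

P_in = √3·V·I·cosφ = 1.732 × 208 × 784 × 0.782 = 220869 W
P_out = η·P_in = 0.922 × 220869 = 203641 W
n_s = 120×60/8 = 900 rpm; n = 900×(1−0.0269) = 876 rpm
ω = 2π×876/60 = 91.73 rad/s
τ = P_out/ω = 203641/91.73 = 2220 N·m

2220 N·m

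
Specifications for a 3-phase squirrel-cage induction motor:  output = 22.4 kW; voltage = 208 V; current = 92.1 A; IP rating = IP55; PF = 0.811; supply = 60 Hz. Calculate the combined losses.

4.51 kW

P_in = √3·V·I·cosφ = 1.732×208×92.1×0.811 = 26909 W
P_out = 22400 W
Losses = P_in − P_out = 26909 − 22400 = 4509 W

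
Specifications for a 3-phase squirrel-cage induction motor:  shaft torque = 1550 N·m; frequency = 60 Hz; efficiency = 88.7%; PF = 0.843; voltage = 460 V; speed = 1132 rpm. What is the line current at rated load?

308 A

ω = 2π×1132/60 = 118.5 rad/s; P_out = τω = 1550 × 118.5 = 183675 W
P_in = P_out / η = 183675 / 0.887 = 207074 W
I_L = P_in / (√3·V_L·cosφ) = 207074 / (1.732 × 460 × 0.843) = 308 A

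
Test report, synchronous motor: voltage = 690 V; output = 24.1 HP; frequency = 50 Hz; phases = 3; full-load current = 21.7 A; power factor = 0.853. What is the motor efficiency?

81.3 %

P_out = 24.1 × 746 = 17979 W
P_in = √3·V_L·I_L·cosφ = 1.732 × 690 × 21.7 × 0.853 = 22121 W
η = P_out / P_in = 17979 / 22121 = 0.813 = 81.3%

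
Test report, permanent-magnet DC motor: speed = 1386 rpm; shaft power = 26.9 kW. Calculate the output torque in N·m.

ω = 2π × 1386/60 = 145.1 rad/s
τ = P/ω = 26900/145.1 = 185 N·m

185 N·m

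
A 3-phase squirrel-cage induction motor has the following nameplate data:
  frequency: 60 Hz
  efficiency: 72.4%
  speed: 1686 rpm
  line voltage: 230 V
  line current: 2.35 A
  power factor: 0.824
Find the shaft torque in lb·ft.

2.33 lb·ft

P_in = √3·V·I·cosφ = 1.732 × 230 × 2.35 × 0.824 = 771 W
P_out = η·P_in = 0.724 × 771 = 558 W
n = 1686 rpm
ω = 2π×1686/60 = 176.6 rad/s
τ = P_out/ω = 558/176.6 = 3.16 N·m
In lb·ft: 3.16/1.356 = 2.33 lb·ft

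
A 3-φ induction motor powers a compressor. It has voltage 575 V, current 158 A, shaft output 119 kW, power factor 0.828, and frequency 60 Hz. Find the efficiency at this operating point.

91.3 %

P_out = 119 kW = 119000 W
P_in = √3·V_L·I_L·cosφ = 1.732 × 575 × 158 × 0.828 = 130288 W
η = P_out / P_in = 119000 / 130288 = 0.913 = 91.3%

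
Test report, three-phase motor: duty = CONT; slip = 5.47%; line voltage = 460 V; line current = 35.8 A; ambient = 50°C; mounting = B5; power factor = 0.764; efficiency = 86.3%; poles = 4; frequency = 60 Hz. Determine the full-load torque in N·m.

106 N·m

P_in = √3·V·I·cosφ = 1.732 × 460 × 35.8 × 0.764 = 21791 W
P_out = η·P_in = 0.863 × 21791 = 18806 W
n_s = 120×60/4 = 1800 rpm; n = 1800×(1−0.0547) = 1702 rpm
ω = 2π×1702/60 = 178.2 rad/s
τ = P_out/ω = 18806/178.2 = 106 N·m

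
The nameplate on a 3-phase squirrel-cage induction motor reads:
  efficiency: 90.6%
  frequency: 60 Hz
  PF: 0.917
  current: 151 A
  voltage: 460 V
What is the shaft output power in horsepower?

P_in = √3·V·I·cosφ = 1.732 × 460 × 151 × 0.917 = 110319 W
P_out = η·P_in = 0.906 × 110319 = 99949 W
= 99949/746 = 134 HP

134 HP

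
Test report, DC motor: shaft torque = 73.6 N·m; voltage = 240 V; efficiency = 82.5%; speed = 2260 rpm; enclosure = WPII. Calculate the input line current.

ω = 2π×2260/60 = 236.7 rad/s; P_out = τω = 73.6 × 236.7 = 17421 W
P_in = P_out / η = 17421 / 0.825 = 21116 W
I = P_in / V = 21116 / 240 = 88 A

88 A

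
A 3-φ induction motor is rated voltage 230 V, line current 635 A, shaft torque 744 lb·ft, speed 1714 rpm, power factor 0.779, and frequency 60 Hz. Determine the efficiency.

τ = 744 lb·ft × 1.356 = 1009 N·m
ω = 2π × 1714/60 = 179.5 rad/s; P_out = τω = 1009 × 179.5 = 181116 W
P_in = √3·V_L·I_L·cosφ = 1.732 × 230 × 635 × 0.779 = 197055 W
η = P_out / P_in = 181116 / 197055 = 0.919 = 91.9%

91.9 %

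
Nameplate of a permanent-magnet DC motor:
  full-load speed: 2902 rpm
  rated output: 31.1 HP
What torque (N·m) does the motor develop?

76.3 N·m

P_out = 31.1 × 746 = 23201 W
ω = 2π × 2902/60 = 303.9 rad/s
τ = P_out/ω = 23201/303.9 = 76.3 N·m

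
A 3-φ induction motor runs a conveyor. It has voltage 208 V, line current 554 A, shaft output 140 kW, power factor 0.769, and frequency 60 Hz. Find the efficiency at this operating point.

91.2 %

P_out = 140 kW = 140000 W
P_in = √3·V_L·I_L·cosφ = 1.732 × 208 × 554 × 0.769 = 153478 W
η = P_out / P_in = 140000 / 153478 = 0.912 = 91.2%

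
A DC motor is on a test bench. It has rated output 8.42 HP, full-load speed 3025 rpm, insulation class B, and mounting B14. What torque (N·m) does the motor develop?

P_out = 8.42 × 746 = 6281 W
ω = 2π × 3025/60 = 316.8 rad/s
τ = P_out/ω = 6281/316.8 = 19.8 N·m

19.8 N·m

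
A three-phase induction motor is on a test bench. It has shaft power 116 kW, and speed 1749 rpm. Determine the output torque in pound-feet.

467 lb·ft

ω = 2π × 1749/60 = 183.2 rad/s
τ = P/ω = 116000/183.2 = 633.2 N·m
In lb·ft: 633.2/1.356 = 467 lb·ft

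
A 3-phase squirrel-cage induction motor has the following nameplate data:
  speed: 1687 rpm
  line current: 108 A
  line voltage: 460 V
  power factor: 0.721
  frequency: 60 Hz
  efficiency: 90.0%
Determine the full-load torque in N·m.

P_in = √3·V·I·cosφ = 1.732 × 460 × 108 × 0.721 = 62039 W
P_out = η·P_in = 0.9 × 62039 = 55835 W
n = 1687 rpm
ω = 2π×1687/60 = 176.7 rad/s
τ = P_out/ω = 55835/176.7 = 316 N·m

316 N·m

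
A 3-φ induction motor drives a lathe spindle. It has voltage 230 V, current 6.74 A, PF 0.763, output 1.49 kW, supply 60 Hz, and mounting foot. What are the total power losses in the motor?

P_in = √3·V·I·cosφ = 1.732×230×6.74×0.763 = 2049 W
P_out = 1490 W
Losses = P_in − P_out = 2049 − 1490 = 559 W

559 W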